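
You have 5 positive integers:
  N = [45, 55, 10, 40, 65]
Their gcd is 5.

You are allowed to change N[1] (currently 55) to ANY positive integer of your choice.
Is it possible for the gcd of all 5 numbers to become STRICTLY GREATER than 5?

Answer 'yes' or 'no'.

Current gcd = 5
gcd of all OTHER numbers (without N[1]=55): gcd([45, 10, 40, 65]) = 5
The new gcd after any change is gcd(5, new_value).
This can be at most 5.
Since 5 = old gcd 5, the gcd can only stay the same or decrease.

Answer: no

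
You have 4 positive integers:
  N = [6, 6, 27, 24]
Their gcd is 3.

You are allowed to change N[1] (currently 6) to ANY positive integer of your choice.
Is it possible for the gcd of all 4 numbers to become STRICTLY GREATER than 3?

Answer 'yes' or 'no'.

Current gcd = 3
gcd of all OTHER numbers (without N[1]=6): gcd([6, 27, 24]) = 3
The new gcd after any change is gcd(3, new_value).
This can be at most 3.
Since 3 = old gcd 3, the gcd can only stay the same or decrease.

Answer: no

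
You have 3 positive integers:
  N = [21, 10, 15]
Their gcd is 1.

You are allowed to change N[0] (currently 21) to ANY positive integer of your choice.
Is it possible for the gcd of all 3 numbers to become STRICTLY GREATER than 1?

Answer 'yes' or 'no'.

Current gcd = 1
gcd of all OTHER numbers (without N[0]=21): gcd([10, 15]) = 5
The new gcd after any change is gcd(5, new_value).
This can be at most 5.
Since 5 > old gcd 1, the gcd CAN increase (e.g., set N[0] = 5).

Answer: yes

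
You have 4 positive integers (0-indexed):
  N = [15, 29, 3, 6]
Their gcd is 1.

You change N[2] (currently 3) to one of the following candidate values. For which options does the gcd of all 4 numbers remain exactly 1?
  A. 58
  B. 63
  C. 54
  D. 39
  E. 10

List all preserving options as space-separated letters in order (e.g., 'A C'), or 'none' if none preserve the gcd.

Answer: A B C D E

Derivation:
Old gcd = 1; gcd of others (without N[2]) = 1
New gcd for candidate v: gcd(1, v). Preserves old gcd iff gcd(1, v) = 1.
  Option A: v=58, gcd(1,58)=1 -> preserves
  Option B: v=63, gcd(1,63)=1 -> preserves
  Option C: v=54, gcd(1,54)=1 -> preserves
  Option D: v=39, gcd(1,39)=1 -> preserves
  Option E: v=10, gcd(1,10)=1 -> preserves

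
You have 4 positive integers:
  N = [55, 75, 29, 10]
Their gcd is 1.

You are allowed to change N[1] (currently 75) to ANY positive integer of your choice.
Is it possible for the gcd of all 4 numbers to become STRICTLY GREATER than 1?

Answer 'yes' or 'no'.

Answer: no

Derivation:
Current gcd = 1
gcd of all OTHER numbers (without N[1]=75): gcd([55, 29, 10]) = 1
The new gcd after any change is gcd(1, new_value).
This can be at most 1.
Since 1 = old gcd 1, the gcd can only stay the same or decrease.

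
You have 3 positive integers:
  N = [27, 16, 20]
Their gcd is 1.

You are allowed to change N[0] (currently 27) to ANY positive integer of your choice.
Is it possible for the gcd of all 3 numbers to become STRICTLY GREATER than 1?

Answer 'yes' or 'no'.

Answer: yes

Derivation:
Current gcd = 1
gcd of all OTHER numbers (without N[0]=27): gcd([16, 20]) = 4
The new gcd after any change is gcd(4, new_value).
This can be at most 4.
Since 4 > old gcd 1, the gcd CAN increase (e.g., set N[0] = 4).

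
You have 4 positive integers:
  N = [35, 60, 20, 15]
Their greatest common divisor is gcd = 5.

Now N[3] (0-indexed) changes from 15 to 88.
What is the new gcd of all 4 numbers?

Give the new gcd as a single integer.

Numbers: [35, 60, 20, 15], gcd = 5
Change: index 3, 15 -> 88
gcd of the OTHER numbers (without index 3): gcd([35, 60, 20]) = 5
New gcd = gcd(g_others, new_val) = gcd(5, 88) = 1

Answer: 1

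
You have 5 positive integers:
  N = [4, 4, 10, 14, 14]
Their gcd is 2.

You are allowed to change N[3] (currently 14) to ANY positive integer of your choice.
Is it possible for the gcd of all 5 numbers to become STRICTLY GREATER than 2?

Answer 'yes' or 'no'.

Answer: no

Derivation:
Current gcd = 2
gcd of all OTHER numbers (without N[3]=14): gcd([4, 4, 10, 14]) = 2
The new gcd after any change is gcd(2, new_value).
This can be at most 2.
Since 2 = old gcd 2, the gcd can only stay the same or decrease.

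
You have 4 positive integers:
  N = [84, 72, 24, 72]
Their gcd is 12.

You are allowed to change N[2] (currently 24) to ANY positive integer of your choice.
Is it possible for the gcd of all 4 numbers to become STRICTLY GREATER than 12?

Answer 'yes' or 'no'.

Answer: no

Derivation:
Current gcd = 12
gcd of all OTHER numbers (without N[2]=24): gcd([84, 72, 72]) = 12
The new gcd after any change is gcd(12, new_value).
This can be at most 12.
Since 12 = old gcd 12, the gcd can only stay the same or decrease.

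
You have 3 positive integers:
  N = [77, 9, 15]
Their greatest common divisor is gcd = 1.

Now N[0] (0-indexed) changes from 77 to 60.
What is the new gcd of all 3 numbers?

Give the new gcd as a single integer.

Numbers: [77, 9, 15], gcd = 1
Change: index 0, 77 -> 60
gcd of the OTHER numbers (without index 0): gcd([9, 15]) = 3
New gcd = gcd(g_others, new_val) = gcd(3, 60) = 3

Answer: 3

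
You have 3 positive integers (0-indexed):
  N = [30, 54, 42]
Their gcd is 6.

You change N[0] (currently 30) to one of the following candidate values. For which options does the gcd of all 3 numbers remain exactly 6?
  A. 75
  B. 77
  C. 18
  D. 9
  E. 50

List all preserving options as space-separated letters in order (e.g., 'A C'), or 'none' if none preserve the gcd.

Old gcd = 6; gcd of others (without N[0]) = 6
New gcd for candidate v: gcd(6, v). Preserves old gcd iff gcd(6, v) = 6.
  Option A: v=75, gcd(6,75)=3 -> changes
  Option B: v=77, gcd(6,77)=1 -> changes
  Option C: v=18, gcd(6,18)=6 -> preserves
  Option D: v=9, gcd(6,9)=3 -> changes
  Option E: v=50, gcd(6,50)=2 -> changes

Answer: C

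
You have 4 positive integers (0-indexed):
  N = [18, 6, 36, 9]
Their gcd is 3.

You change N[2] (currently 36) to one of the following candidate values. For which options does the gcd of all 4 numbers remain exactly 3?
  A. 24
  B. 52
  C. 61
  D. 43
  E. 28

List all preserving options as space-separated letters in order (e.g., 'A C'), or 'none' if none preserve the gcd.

Answer: A

Derivation:
Old gcd = 3; gcd of others (without N[2]) = 3
New gcd for candidate v: gcd(3, v). Preserves old gcd iff gcd(3, v) = 3.
  Option A: v=24, gcd(3,24)=3 -> preserves
  Option B: v=52, gcd(3,52)=1 -> changes
  Option C: v=61, gcd(3,61)=1 -> changes
  Option D: v=43, gcd(3,43)=1 -> changes
  Option E: v=28, gcd(3,28)=1 -> changes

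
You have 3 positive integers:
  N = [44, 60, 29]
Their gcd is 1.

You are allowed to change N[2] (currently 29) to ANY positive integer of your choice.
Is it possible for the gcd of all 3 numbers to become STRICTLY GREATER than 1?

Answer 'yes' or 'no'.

Current gcd = 1
gcd of all OTHER numbers (without N[2]=29): gcd([44, 60]) = 4
The new gcd after any change is gcd(4, new_value).
This can be at most 4.
Since 4 > old gcd 1, the gcd CAN increase (e.g., set N[2] = 4).

Answer: yes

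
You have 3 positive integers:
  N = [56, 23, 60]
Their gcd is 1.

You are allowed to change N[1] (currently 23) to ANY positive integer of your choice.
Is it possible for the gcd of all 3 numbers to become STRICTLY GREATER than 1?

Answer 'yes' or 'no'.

Answer: yes

Derivation:
Current gcd = 1
gcd of all OTHER numbers (without N[1]=23): gcd([56, 60]) = 4
The new gcd after any change is gcd(4, new_value).
This can be at most 4.
Since 4 > old gcd 1, the gcd CAN increase (e.g., set N[1] = 4).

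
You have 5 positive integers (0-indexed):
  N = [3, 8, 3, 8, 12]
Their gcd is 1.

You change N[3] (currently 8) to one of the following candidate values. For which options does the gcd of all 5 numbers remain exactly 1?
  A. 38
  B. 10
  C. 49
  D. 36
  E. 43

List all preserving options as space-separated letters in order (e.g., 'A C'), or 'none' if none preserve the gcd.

Old gcd = 1; gcd of others (without N[3]) = 1
New gcd for candidate v: gcd(1, v). Preserves old gcd iff gcd(1, v) = 1.
  Option A: v=38, gcd(1,38)=1 -> preserves
  Option B: v=10, gcd(1,10)=1 -> preserves
  Option C: v=49, gcd(1,49)=1 -> preserves
  Option D: v=36, gcd(1,36)=1 -> preserves
  Option E: v=43, gcd(1,43)=1 -> preserves

Answer: A B C D E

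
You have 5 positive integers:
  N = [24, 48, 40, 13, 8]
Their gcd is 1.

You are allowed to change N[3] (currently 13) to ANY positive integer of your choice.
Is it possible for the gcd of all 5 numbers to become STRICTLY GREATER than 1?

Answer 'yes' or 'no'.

Current gcd = 1
gcd of all OTHER numbers (without N[3]=13): gcd([24, 48, 40, 8]) = 8
The new gcd after any change is gcd(8, new_value).
This can be at most 8.
Since 8 > old gcd 1, the gcd CAN increase (e.g., set N[3] = 8).

Answer: yes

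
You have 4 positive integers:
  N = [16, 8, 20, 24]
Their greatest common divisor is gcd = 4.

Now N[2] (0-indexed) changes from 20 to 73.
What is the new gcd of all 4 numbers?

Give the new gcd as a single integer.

Answer: 1

Derivation:
Numbers: [16, 8, 20, 24], gcd = 4
Change: index 2, 20 -> 73
gcd of the OTHER numbers (without index 2): gcd([16, 8, 24]) = 8
New gcd = gcd(g_others, new_val) = gcd(8, 73) = 1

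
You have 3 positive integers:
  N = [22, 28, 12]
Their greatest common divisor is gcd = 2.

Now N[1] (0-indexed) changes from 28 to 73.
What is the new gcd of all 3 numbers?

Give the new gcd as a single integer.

Answer: 1

Derivation:
Numbers: [22, 28, 12], gcd = 2
Change: index 1, 28 -> 73
gcd of the OTHER numbers (without index 1): gcd([22, 12]) = 2
New gcd = gcd(g_others, new_val) = gcd(2, 73) = 1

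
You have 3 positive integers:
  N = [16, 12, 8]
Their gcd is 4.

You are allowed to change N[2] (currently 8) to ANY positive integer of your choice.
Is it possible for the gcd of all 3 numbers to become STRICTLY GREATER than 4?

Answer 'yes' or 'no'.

Answer: no

Derivation:
Current gcd = 4
gcd of all OTHER numbers (without N[2]=8): gcd([16, 12]) = 4
The new gcd after any change is gcd(4, new_value).
This can be at most 4.
Since 4 = old gcd 4, the gcd can only stay the same or decrease.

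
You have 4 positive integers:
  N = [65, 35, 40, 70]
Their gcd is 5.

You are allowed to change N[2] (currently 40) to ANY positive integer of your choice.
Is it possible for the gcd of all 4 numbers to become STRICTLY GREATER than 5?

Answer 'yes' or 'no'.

Current gcd = 5
gcd of all OTHER numbers (without N[2]=40): gcd([65, 35, 70]) = 5
The new gcd after any change is gcd(5, new_value).
This can be at most 5.
Since 5 = old gcd 5, the gcd can only stay the same or decrease.

Answer: no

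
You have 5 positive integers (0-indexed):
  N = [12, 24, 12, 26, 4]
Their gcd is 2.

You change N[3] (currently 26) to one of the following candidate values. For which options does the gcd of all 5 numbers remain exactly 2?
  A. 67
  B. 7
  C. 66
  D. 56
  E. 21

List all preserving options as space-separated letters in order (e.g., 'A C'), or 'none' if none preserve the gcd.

Answer: C

Derivation:
Old gcd = 2; gcd of others (without N[3]) = 4
New gcd for candidate v: gcd(4, v). Preserves old gcd iff gcd(4, v) = 2.
  Option A: v=67, gcd(4,67)=1 -> changes
  Option B: v=7, gcd(4,7)=1 -> changes
  Option C: v=66, gcd(4,66)=2 -> preserves
  Option D: v=56, gcd(4,56)=4 -> changes
  Option E: v=21, gcd(4,21)=1 -> changes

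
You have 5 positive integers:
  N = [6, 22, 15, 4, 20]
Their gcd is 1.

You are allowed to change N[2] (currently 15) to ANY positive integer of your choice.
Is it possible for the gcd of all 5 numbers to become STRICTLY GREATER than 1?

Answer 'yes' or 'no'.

Answer: yes

Derivation:
Current gcd = 1
gcd of all OTHER numbers (without N[2]=15): gcd([6, 22, 4, 20]) = 2
The new gcd after any change is gcd(2, new_value).
This can be at most 2.
Since 2 > old gcd 1, the gcd CAN increase (e.g., set N[2] = 2).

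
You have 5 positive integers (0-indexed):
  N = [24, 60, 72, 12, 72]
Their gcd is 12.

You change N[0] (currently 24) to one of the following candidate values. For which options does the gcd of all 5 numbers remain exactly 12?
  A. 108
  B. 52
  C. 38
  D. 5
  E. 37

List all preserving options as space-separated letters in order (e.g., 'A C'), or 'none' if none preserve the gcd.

Answer: A

Derivation:
Old gcd = 12; gcd of others (without N[0]) = 12
New gcd for candidate v: gcd(12, v). Preserves old gcd iff gcd(12, v) = 12.
  Option A: v=108, gcd(12,108)=12 -> preserves
  Option B: v=52, gcd(12,52)=4 -> changes
  Option C: v=38, gcd(12,38)=2 -> changes
  Option D: v=5, gcd(12,5)=1 -> changes
  Option E: v=37, gcd(12,37)=1 -> changes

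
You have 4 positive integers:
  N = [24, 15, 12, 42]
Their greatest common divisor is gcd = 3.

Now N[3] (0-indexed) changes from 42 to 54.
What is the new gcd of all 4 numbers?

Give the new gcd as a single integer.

Answer: 3

Derivation:
Numbers: [24, 15, 12, 42], gcd = 3
Change: index 3, 42 -> 54
gcd of the OTHER numbers (without index 3): gcd([24, 15, 12]) = 3
New gcd = gcd(g_others, new_val) = gcd(3, 54) = 3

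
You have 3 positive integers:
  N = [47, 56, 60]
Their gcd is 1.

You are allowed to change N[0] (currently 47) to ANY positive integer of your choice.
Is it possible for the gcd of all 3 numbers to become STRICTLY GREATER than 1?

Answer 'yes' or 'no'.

Current gcd = 1
gcd of all OTHER numbers (without N[0]=47): gcd([56, 60]) = 4
The new gcd after any change is gcd(4, new_value).
This can be at most 4.
Since 4 > old gcd 1, the gcd CAN increase (e.g., set N[0] = 4).

Answer: yes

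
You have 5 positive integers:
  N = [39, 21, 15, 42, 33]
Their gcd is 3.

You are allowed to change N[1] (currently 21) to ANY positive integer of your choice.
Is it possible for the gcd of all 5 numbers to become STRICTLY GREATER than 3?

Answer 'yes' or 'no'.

Current gcd = 3
gcd of all OTHER numbers (without N[1]=21): gcd([39, 15, 42, 33]) = 3
The new gcd after any change is gcd(3, new_value).
This can be at most 3.
Since 3 = old gcd 3, the gcd can only stay the same or decrease.

Answer: no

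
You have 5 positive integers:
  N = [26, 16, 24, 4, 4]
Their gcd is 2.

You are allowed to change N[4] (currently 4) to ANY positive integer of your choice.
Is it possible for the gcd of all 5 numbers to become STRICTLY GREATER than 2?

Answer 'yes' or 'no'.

Current gcd = 2
gcd of all OTHER numbers (without N[4]=4): gcd([26, 16, 24, 4]) = 2
The new gcd after any change is gcd(2, new_value).
This can be at most 2.
Since 2 = old gcd 2, the gcd can only stay the same or decrease.

Answer: no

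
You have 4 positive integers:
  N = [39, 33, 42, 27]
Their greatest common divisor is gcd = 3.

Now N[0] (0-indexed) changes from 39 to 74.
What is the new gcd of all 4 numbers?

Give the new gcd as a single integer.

Numbers: [39, 33, 42, 27], gcd = 3
Change: index 0, 39 -> 74
gcd of the OTHER numbers (without index 0): gcd([33, 42, 27]) = 3
New gcd = gcd(g_others, new_val) = gcd(3, 74) = 1

Answer: 1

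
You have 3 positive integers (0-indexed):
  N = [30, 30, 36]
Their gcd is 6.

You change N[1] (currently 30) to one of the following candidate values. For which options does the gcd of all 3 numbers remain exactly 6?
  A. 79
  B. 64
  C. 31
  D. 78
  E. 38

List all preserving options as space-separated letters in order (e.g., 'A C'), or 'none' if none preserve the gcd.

Old gcd = 6; gcd of others (without N[1]) = 6
New gcd for candidate v: gcd(6, v). Preserves old gcd iff gcd(6, v) = 6.
  Option A: v=79, gcd(6,79)=1 -> changes
  Option B: v=64, gcd(6,64)=2 -> changes
  Option C: v=31, gcd(6,31)=1 -> changes
  Option D: v=78, gcd(6,78)=6 -> preserves
  Option E: v=38, gcd(6,38)=2 -> changes

Answer: D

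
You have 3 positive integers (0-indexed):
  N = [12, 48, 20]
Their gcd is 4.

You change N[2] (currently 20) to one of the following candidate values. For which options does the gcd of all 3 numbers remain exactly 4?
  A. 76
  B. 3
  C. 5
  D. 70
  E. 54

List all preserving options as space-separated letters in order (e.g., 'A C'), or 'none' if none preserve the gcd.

Old gcd = 4; gcd of others (without N[2]) = 12
New gcd for candidate v: gcd(12, v). Preserves old gcd iff gcd(12, v) = 4.
  Option A: v=76, gcd(12,76)=4 -> preserves
  Option B: v=3, gcd(12,3)=3 -> changes
  Option C: v=5, gcd(12,5)=1 -> changes
  Option D: v=70, gcd(12,70)=2 -> changes
  Option E: v=54, gcd(12,54)=6 -> changes

Answer: A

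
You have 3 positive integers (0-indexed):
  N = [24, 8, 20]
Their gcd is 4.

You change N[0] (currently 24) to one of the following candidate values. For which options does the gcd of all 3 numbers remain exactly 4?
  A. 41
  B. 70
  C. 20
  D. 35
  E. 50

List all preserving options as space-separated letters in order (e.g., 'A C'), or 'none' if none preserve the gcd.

Answer: C

Derivation:
Old gcd = 4; gcd of others (without N[0]) = 4
New gcd for candidate v: gcd(4, v). Preserves old gcd iff gcd(4, v) = 4.
  Option A: v=41, gcd(4,41)=1 -> changes
  Option B: v=70, gcd(4,70)=2 -> changes
  Option C: v=20, gcd(4,20)=4 -> preserves
  Option D: v=35, gcd(4,35)=1 -> changes
  Option E: v=50, gcd(4,50)=2 -> changes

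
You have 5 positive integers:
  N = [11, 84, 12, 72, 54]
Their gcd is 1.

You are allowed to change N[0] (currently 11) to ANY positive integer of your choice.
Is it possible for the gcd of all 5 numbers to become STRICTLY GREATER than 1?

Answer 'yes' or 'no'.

Answer: yes

Derivation:
Current gcd = 1
gcd of all OTHER numbers (without N[0]=11): gcd([84, 12, 72, 54]) = 6
The new gcd after any change is gcd(6, new_value).
This can be at most 6.
Since 6 > old gcd 1, the gcd CAN increase (e.g., set N[0] = 6).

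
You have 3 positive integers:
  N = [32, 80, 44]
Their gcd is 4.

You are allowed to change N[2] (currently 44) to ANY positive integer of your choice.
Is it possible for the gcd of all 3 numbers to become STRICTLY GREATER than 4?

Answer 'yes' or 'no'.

Answer: yes

Derivation:
Current gcd = 4
gcd of all OTHER numbers (without N[2]=44): gcd([32, 80]) = 16
The new gcd after any change is gcd(16, new_value).
This can be at most 16.
Since 16 > old gcd 4, the gcd CAN increase (e.g., set N[2] = 16).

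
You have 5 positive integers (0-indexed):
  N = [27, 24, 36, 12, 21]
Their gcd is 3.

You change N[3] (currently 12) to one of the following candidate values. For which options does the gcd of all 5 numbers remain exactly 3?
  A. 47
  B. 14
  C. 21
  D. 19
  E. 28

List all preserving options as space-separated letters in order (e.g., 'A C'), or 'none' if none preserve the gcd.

Answer: C

Derivation:
Old gcd = 3; gcd of others (without N[3]) = 3
New gcd for candidate v: gcd(3, v). Preserves old gcd iff gcd(3, v) = 3.
  Option A: v=47, gcd(3,47)=1 -> changes
  Option B: v=14, gcd(3,14)=1 -> changes
  Option C: v=21, gcd(3,21)=3 -> preserves
  Option D: v=19, gcd(3,19)=1 -> changes
  Option E: v=28, gcd(3,28)=1 -> changes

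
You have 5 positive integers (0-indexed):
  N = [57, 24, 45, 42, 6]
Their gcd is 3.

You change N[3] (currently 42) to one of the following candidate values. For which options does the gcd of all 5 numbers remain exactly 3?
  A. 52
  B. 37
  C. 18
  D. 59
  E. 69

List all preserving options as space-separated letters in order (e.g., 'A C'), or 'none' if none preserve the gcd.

Answer: C E

Derivation:
Old gcd = 3; gcd of others (without N[3]) = 3
New gcd for candidate v: gcd(3, v). Preserves old gcd iff gcd(3, v) = 3.
  Option A: v=52, gcd(3,52)=1 -> changes
  Option B: v=37, gcd(3,37)=1 -> changes
  Option C: v=18, gcd(3,18)=3 -> preserves
  Option D: v=59, gcd(3,59)=1 -> changes
  Option E: v=69, gcd(3,69)=3 -> preserves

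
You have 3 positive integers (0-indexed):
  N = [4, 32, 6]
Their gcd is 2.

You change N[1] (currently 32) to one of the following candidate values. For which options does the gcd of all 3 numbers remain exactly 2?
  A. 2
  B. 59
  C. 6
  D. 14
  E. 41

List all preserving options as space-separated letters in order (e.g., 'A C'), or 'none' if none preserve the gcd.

Answer: A C D

Derivation:
Old gcd = 2; gcd of others (without N[1]) = 2
New gcd for candidate v: gcd(2, v). Preserves old gcd iff gcd(2, v) = 2.
  Option A: v=2, gcd(2,2)=2 -> preserves
  Option B: v=59, gcd(2,59)=1 -> changes
  Option C: v=6, gcd(2,6)=2 -> preserves
  Option D: v=14, gcd(2,14)=2 -> preserves
  Option E: v=41, gcd(2,41)=1 -> changes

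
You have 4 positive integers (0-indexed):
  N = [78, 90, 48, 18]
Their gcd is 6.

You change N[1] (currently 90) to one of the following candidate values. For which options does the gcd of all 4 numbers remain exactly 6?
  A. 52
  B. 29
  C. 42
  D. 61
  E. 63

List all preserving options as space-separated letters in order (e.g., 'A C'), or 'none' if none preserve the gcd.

Old gcd = 6; gcd of others (without N[1]) = 6
New gcd for candidate v: gcd(6, v). Preserves old gcd iff gcd(6, v) = 6.
  Option A: v=52, gcd(6,52)=2 -> changes
  Option B: v=29, gcd(6,29)=1 -> changes
  Option C: v=42, gcd(6,42)=6 -> preserves
  Option D: v=61, gcd(6,61)=1 -> changes
  Option E: v=63, gcd(6,63)=3 -> changes

Answer: C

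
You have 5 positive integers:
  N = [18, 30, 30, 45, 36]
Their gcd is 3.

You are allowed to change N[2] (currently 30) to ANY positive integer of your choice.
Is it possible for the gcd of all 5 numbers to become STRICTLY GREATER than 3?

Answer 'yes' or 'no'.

Current gcd = 3
gcd of all OTHER numbers (without N[2]=30): gcd([18, 30, 45, 36]) = 3
The new gcd after any change is gcd(3, new_value).
This can be at most 3.
Since 3 = old gcd 3, the gcd can only stay the same or decrease.

Answer: no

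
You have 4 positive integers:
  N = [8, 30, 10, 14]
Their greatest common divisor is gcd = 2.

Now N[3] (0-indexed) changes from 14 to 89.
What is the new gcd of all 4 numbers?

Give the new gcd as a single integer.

Answer: 1

Derivation:
Numbers: [8, 30, 10, 14], gcd = 2
Change: index 3, 14 -> 89
gcd of the OTHER numbers (without index 3): gcd([8, 30, 10]) = 2
New gcd = gcd(g_others, new_val) = gcd(2, 89) = 1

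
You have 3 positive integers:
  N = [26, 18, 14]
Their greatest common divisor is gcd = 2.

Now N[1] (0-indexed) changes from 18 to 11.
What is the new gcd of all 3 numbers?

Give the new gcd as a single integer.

Answer: 1

Derivation:
Numbers: [26, 18, 14], gcd = 2
Change: index 1, 18 -> 11
gcd of the OTHER numbers (without index 1): gcd([26, 14]) = 2
New gcd = gcd(g_others, new_val) = gcd(2, 11) = 1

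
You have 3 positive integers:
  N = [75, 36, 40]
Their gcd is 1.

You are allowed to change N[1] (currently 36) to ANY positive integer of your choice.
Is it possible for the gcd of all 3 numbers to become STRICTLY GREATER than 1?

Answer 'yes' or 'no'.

Answer: yes

Derivation:
Current gcd = 1
gcd of all OTHER numbers (without N[1]=36): gcd([75, 40]) = 5
The new gcd after any change is gcd(5, new_value).
This can be at most 5.
Since 5 > old gcd 1, the gcd CAN increase (e.g., set N[1] = 5).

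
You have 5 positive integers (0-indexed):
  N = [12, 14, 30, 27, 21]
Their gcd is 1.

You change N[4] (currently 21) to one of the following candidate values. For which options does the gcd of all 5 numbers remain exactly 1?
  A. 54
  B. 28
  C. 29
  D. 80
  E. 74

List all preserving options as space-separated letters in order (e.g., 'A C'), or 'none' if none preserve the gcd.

Old gcd = 1; gcd of others (without N[4]) = 1
New gcd for candidate v: gcd(1, v). Preserves old gcd iff gcd(1, v) = 1.
  Option A: v=54, gcd(1,54)=1 -> preserves
  Option B: v=28, gcd(1,28)=1 -> preserves
  Option C: v=29, gcd(1,29)=1 -> preserves
  Option D: v=80, gcd(1,80)=1 -> preserves
  Option E: v=74, gcd(1,74)=1 -> preserves

Answer: A B C D E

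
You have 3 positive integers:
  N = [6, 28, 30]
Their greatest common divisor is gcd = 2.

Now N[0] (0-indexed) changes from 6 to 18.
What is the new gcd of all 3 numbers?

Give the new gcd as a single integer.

Numbers: [6, 28, 30], gcd = 2
Change: index 0, 6 -> 18
gcd of the OTHER numbers (without index 0): gcd([28, 30]) = 2
New gcd = gcd(g_others, new_val) = gcd(2, 18) = 2

Answer: 2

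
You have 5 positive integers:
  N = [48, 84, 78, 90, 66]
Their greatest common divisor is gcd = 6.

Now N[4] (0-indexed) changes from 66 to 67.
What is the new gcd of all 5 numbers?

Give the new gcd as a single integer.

Numbers: [48, 84, 78, 90, 66], gcd = 6
Change: index 4, 66 -> 67
gcd of the OTHER numbers (without index 4): gcd([48, 84, 78, 90]) = 6
New gcd = gcd(g_others, new_val) = gcd(6, 67) = 1

Answer: 1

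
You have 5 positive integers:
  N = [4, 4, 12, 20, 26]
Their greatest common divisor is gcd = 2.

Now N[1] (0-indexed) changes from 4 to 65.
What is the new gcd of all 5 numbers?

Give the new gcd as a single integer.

Answer: 1

Derivation:
Numbers: [4, 4, 12, 20, 26], gcd = 2
Change: index 1, 4 -> 65
gcd of the OTHER numbers (without index 1): gcd([4, 12, 20, 26]) = 2
New gcd = gcd(g_others, new_val) = gcd(2, 65) = 1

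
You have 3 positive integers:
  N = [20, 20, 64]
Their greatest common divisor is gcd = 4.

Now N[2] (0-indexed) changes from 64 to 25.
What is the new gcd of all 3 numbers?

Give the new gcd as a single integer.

Answer: 5

Derivation:
Numbers: [20, 20, 64], gcd = 4
Change: index 2, 64 -> 25
gcd of the OTHER numbers (without index 2): gcd([20, 20]) = 20
New gcd = gcd(g_others, new_val) = gcd(20, 25) = 5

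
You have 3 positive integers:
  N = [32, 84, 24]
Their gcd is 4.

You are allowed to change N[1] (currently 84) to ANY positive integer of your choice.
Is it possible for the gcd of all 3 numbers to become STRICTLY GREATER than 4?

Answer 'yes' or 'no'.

Current gcd = 4
gcd of all OTHER numbers (without N[1]=84): gcd([32, 24]) = 8
The new gcd after any change is gcd(8, new_value).
This can be at most 8.
Since 8 > old gcd 4, the gcd CAN increase (e.g., set N[1] = 8).

Answer: yes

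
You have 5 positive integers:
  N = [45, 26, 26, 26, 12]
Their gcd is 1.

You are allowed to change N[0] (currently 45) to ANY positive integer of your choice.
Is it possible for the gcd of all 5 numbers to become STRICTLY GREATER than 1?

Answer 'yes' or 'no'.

Answer: yes

Derivation:
Current gcd = 1
gcd of all OTHER numbers (without N[0]=45): gcd([26, 26, 26, 12]) = 2
The new gcd after any change is gcd(2, new_value).
This can be at most 2.
Since 2 > old gcd 1, the gcd CAN increase (e.g., set N[0] = 2).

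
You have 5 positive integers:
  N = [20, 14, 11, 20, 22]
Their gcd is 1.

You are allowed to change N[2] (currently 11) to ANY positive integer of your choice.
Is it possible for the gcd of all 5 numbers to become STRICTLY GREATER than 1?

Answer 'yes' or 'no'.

Current gcd = 1
gcd of all OTHER numbers (without N[2]=11): gcd([20, 14, 20, 22]) = 2
The new gcd after any change is gcd(2, new_value).
This can be at most 2.
Since 2 > old gcd 1, the gcd CAN increase (e.g., set N[2] = 2).

Answer: yes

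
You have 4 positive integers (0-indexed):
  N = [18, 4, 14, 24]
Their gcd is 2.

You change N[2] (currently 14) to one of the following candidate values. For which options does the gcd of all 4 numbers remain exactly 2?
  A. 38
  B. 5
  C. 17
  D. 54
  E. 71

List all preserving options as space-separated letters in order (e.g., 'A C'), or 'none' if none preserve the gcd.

Answer: A D

Derivation:
Old gcd = 2; gcd of others (without N[2]) = 2
New gcd for candidate v: gcd(2, v). Preserves old gcd iff gcd(2, v) = 2.
  Option A: v=38, gcd(2,38)=2 -> preserves
  Option B: v=5, gcd(2,5)=1 -> changes
  Option C: v=17, gcd(2,17)=1 -> changes
  Option D: v=54, gcd(2,54)=2 -> preserves
  Option E: v=71, gcd(2,71)=1 -> changes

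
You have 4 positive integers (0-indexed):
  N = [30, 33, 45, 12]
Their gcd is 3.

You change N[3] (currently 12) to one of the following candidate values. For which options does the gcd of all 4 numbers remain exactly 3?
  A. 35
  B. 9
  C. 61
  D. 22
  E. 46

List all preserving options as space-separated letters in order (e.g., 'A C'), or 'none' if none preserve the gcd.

Old gcd = 3; gcd of others (without N[3]) = 3
New gcd for candidate v: gcd(3, v). Preserves old gcd iff gcd(3, v) = 3.
  Option A: v=35, gcd(3,35)=1 -> changes
  Option B: v=9, gcd(3,9)=3 -> preserves
  Option C: v=61, gcd(3,61)=1 -> changes
  Option D: v=22, gcd(3,22)=1 -> changes
  Option E: v=46, gcd(3,46)=1 -> changes

Answer: B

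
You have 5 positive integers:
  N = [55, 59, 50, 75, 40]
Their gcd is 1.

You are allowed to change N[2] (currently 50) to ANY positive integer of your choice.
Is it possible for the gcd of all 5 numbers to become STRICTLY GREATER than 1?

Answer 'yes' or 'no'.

Current gcd = 1
gcd of all OTHER numbers (without N[2]=50): gcd([55, 59, 75, 40]) = 1
The new gcd after any change is gcd(1, new_value).
This can be at most 1.
Since 1 = old gcd 1, the gcd can only stay the same or decrease.

Answer: no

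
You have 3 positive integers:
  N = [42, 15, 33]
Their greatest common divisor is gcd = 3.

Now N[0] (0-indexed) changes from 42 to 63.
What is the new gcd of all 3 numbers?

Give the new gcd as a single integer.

Numbers: [42, 15, 33], gcd = 3
Change: index 0, 42 -> 63
gcd of the OTHER numbers (without index 0): gcd([15, 33]) = 3
New gcd = gcd(g_others, new_val) = gcd(3, 63) = 3

Answer: 3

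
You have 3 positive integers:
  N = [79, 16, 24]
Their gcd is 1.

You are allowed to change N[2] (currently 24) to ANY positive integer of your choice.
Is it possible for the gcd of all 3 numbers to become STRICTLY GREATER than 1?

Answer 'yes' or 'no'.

Answer: no

Derivation:
Current gcd = 1
gcd of all OTHER numbers (without N[2]=24): gcd([79, 16]) = 1
The new gcd after any change is gcd(1, new_value).
This can be at most 1.
Since 1 = old gcd 1, the gcd can only stay the same or decrease.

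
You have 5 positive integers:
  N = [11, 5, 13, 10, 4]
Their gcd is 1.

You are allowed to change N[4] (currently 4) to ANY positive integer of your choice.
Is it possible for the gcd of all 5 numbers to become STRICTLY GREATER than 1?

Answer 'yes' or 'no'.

Answer: no

Derivation:
Current gcd = 1
gcd of all OTHER numbers (without N[4]=4): gcd([11, 5, 13, 10]) = 1
The new gcd after any change is gcd(1, new_value).
This can be at most 1.
Since 1 = old gcd 1, the gcd can only stay the same or decrease.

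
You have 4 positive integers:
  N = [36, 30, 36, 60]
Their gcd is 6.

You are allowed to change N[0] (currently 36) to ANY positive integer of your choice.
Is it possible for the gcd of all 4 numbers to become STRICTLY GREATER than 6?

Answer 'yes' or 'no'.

Answer: no

Derivation:
Current gcd = 6
gcd of all OTHER numbers (without N[0]=36): gcd([30, 36, 60]) = 6
The new gcd after any change is gcd(6, new_value).
This can be at most 6.
Since 6 = old gcd 6, the gcd can only stay the same or decrease.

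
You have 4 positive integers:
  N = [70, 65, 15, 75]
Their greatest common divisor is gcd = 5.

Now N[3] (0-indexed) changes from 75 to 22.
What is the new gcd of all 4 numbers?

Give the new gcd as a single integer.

Answer: 1

Derivation:
Numbers: [70, 65, 15, 75], gcd = 5
Change: index 3, 75 -> 22
gcd of the OTHER numbers (without index 3): gcd([70, 65, 15]) = 5
New gcd = gcd(g_others, new_val) = gcd(5, 22) = 1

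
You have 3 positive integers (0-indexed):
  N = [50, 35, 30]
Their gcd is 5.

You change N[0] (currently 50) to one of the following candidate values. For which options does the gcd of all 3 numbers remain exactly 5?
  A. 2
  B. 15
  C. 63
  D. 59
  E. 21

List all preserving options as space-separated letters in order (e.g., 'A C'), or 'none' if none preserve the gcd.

Answer: B

Derivation:
Old gcd = 5; gcd of others (without N[0]) = 5
New gcd for candidate v: gcd(5, v). Preserves old gcd iff gcd(5, v) = 5.
  Option A: v=2, gcd(5,2)=1 -> changes
  Option B: v=15, gcd(5,15)=5 -> preserves
  Option C: v=63, gcd(5,63)=1 -> changes
  Option D: v=59, gcd(5,59)=1 -> changes
  Option E: v=21, gcd(5,21)=1 -> changes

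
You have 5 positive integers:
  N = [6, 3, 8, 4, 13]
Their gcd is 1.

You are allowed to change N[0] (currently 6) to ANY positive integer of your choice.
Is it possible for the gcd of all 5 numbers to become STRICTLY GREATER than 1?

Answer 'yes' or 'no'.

Answer: no

Derivation:
Current gcd = 1
gcd of all OTHER numbers (without N[0]=6): gcd([3, 8, 4, 13]) = 1
The new gcd after any change is gcd(1, new_value).
This can be at most 1.
Since 1 = old gcd 1, the gcd can only stay the same or decrease.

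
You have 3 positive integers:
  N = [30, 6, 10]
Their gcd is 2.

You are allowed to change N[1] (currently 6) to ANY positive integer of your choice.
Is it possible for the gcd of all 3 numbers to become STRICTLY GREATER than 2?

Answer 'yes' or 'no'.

Current gcd = 2
gcd of all OTHER numbers (without N[1]=6): gcd([30, 10]) = 10
The new gcd after any change is gcd(10, new_value).
This can be at most 10.
Since 10 > old gcd 2, the gcd CAN increase (e.g., set N[1] = 10).

Answer: yes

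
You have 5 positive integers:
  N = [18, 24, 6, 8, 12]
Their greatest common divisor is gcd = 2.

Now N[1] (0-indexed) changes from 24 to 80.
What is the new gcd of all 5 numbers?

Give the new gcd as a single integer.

Answer: 2

Derivation:
Numbers: [18, 24, 6, 8, 12], gcd = 2
Change: index 1, 24 -> 80
gcd of the OTHER numbers (without index 1): gcd([18, 6, 8, 12]) = 2
New gcd = gcd(g_others, new_val) = gcd(2, 80) = 2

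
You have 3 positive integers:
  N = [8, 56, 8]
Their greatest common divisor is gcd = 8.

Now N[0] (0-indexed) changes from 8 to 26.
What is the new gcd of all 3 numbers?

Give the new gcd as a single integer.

Numbers: [8, 56, 8], gcd = 8
Change: index 0, 8 -> 26
gcd of the OTHER numbers (without index 0): gcd([56, 8]) = 8
New gcd = gcd(g_others, new_val) = gcd(8, 26) = 2

Answer: 2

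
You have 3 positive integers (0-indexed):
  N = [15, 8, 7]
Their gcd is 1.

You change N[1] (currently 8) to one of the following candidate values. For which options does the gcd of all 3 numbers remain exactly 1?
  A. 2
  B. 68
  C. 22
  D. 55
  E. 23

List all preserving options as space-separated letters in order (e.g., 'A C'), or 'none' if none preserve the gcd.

Answer: A B C D E

Derivation:
Old gcd = 1; gcd of others (without N[1]) = 1
New gcd for candidate v: gcd(1, v). Preserves old gcd iff gcd(1, v) = 1.
  Option A: v=2, gcd(1,2)=1 -> preserves
  Option B: v=68, gcd(1,68)=1 -> preserves
  Option C: v=22, gcd(1,22)=1 -> preserves
  Option D: v=55, gcd(1,55)=1 -> preserves
  Option E: v=23, gcd(1,23)=1 -> preserves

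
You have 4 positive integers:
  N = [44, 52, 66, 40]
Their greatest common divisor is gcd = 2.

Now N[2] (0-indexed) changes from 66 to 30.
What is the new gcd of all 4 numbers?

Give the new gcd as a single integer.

Numbers: [44, 52, 66, 40], gcd = 2
Change: index 2, 66 -> 30
gcd of the OTHER numbers (without index 2): gcd([44, 52, 40]) = 4
New gcd = gcd(g_others, new_val) = gcd(4, 30) = 2

Answer: 2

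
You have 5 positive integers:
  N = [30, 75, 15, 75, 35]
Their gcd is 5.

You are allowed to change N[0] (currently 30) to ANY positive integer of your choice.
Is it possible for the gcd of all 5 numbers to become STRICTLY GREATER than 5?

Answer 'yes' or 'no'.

Answer: no

Derivation:
Current gcd = 5
gcd of all OTHER numbers (without N[0]=30): gcd([75, 15, 75, 35]) = 5
The new gcd after any change is gcd(5, new_value).
This can be at most 5.
Since 5 = old gcd 5, the gcd can only stay the same or decrease.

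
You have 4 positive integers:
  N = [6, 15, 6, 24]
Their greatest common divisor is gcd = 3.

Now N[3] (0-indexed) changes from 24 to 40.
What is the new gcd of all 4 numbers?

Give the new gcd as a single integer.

Answer: 1

Derivation:
Numbers: [6, 15, 6, 24], gcd = 3
Change: index 3, 24 -> 40
gcd of the OTHER numbers (without index 3): gcd([6, 15, 6]) = 3
New gcd = gcd(g_others, new_val) = gcd(3, 40) = 1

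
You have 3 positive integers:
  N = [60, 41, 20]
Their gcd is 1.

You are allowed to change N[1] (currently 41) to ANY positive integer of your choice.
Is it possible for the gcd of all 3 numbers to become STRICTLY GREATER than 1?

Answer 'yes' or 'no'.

Answer: yes

Derivation:
Current gcd = 1
gcd of all OTHER numbers (without N[1]=41): gcd([60, 20]) = 20
The new gcd after any change is gcd(20, new_value).
This can be at most 20.
Since 20 > old gcd 1, the gcd CAN increase (e.g., set N[1] = 20).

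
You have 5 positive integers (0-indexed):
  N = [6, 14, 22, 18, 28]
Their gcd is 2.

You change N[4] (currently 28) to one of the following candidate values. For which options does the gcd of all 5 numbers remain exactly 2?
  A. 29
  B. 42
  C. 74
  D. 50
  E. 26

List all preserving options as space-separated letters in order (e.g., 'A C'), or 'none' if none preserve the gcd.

Answer: B C D E

Derivation:
Old gcd = 2; gcd of others (without N[4]) = 2
New gcd for candidate v: gcd(2, v). Preserves old gcd iff gcd(2, v) = 2.
  Option A: v=29, gcd(2,29)=1 -> changes
  Option B: v=42, gcd(2,42)=2 -> preserves
  Option C: v=74, gcd(2,74)=2 -> preserves
  Option D: v=50, gcd(2,50)=2 -> preserves
  Option E: v=26, gcd(2,26)=2 -> preserves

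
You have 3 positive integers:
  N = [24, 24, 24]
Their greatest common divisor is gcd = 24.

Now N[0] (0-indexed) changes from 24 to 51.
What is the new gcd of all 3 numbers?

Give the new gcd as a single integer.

Numbers: [24, 24, 24], gcd = 24
Change: index 0, 24 -> 51
gcd of the OTHER numbers (without index 0): gcd([24, 24]) = 24
New gcd = gcd(g_others, new_val) = gcd(24, 51) = 3

Answer: 3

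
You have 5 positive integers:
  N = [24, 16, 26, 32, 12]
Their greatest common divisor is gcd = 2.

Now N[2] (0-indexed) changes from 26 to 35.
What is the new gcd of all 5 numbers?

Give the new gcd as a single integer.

Numbers: [24, 16, 26, 32, 12], gcd = 2
Change: index 2, 26 -> 35
gcd of the OTHER numbers (without index 2): gcd([24, 16, 32, 12]) = 4
New gcd = gcd(g_others, new_val) = gcd(4, 35) = 1

Answer: 1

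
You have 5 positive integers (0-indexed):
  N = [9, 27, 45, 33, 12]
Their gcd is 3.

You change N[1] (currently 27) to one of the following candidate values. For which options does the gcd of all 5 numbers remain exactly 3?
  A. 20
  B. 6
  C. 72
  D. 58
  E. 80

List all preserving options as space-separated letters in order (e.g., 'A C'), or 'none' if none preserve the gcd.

Answer: B C

Derivation:
Old gcd = 3; gcd of others (without N[1]) = 3
New gcd for candidate v: gcd(3, v). Preserves old gcd iff gcd(3, v) = 3.
  Option A: v=20, gcd(3,20)=1 -> changes
  Option B: v=6, gcd(3,6)=3 -> preserves
  Option C: v=72, gcd(3,72)=3 -> preserves
  Option D: v=58, gcd(3,58)=1 -> changes
  Option E: v=80, gcd(3,80)=1 -> changes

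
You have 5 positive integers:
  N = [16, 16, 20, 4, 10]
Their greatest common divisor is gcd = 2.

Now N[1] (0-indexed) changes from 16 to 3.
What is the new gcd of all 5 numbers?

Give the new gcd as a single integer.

Numbers: [16, 16, 20, 4, 10], gcd = 2
Change: index 1, 16 -> 3
gcd of the OTHER numbers (without index 1): gcd([16, 20, 4, 10]) = 2
New gcd = gcd(g_others, new_val) = gcd(2, 3) = 1

Answer: 1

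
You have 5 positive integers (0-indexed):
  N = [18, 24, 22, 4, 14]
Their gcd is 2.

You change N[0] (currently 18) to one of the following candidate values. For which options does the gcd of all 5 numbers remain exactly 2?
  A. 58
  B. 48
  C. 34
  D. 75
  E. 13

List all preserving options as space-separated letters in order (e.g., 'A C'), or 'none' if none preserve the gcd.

Old gcd = 2; gcd of others (without N[0]) = 2
New gcd for candidate v: gcd(2, v). Preserves old gcd iff gcd(2, v) = 2.
  Option A: v=58, gcd(2,58)=2 -> preserves
  Option B: v=48, gcd(2,48)=2 -> preserves
  Option C: v=34, gcd(2,34)=2 -> preserves
  Option D: v=75, gcd(2,75)=1 -> changes
  Option E: v=13, gcd(2,13)=1 -> changes

Answer: A B C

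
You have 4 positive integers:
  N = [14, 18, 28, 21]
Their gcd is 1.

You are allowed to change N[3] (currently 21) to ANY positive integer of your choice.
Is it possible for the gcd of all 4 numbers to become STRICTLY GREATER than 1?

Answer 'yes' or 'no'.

Current gcd = 1
gcd of all OTHER numbers (without N[3]=21): gcd([14, 18, 28]) = 2
The new gcd after any change is gcd(2, new_value).
This can be at most 2.
Since 2 > old gcd 1, the gcd CAN increase (e.g., set N[3] = 2).

Answer: yes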